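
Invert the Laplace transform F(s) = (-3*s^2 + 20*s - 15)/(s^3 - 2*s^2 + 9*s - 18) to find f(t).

Factor the denominator: s^3 - 2*s^2 + 9*s - 18 = (s - 2)*(s^2 + 9).
Partial fraction decomposition gives [1/(s - 2)] + [-4*s/(s^2 + 9)] + [12/(s^2 + 9)].
Invert each term: 1/(s - 2) ↔ e^(2t); -4·s/(s^2 + 9) ↔ -4cos(3t); 4·3/(s^2 + 9) ↔ 4sin(3t).

f(t) = exp(2*t) + 4*sin(3*t) - 4*cos(3*t)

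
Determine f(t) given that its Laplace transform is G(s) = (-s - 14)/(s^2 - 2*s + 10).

f(t) = -5*exp(t)*sin(3*t) - exp(t)*cos(3*t)

Complete the square in the denominator: s^2 - 2*s + 10 = (s - 1)^2 + 3^2.
Split the numerator to match: -s - 14 = -1·(s - 1) - 5·3.
Invert each term: -1·(s - 1)/((s - 1)^2 + 9) ↔ -e^(t)cos(3t); -5·3/((s - 1)^2 + 9) ↔ -5e^(t)sin(3t).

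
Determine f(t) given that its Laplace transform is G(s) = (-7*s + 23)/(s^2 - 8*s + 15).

f(t) = -6*exp(5*t) - exp(3*t)

Factor the denominator: s^2 - 8*s + 15 = (s - 5)*(s - 3).
Partial fraction decomposition gives [-1/(s - 3)] + [-6/(s - 5)].
Invert each term: -1/(s - 3) ↔ -e^(3t); -6/(s - 5) ↔ -6e^(5t).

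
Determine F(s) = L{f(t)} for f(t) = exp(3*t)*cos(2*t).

F(s) = (s - 3)/((s - 3)^2 + 4)

L{cos(2t)} = s/(s^2 + 4).
By the first shifting theorem, multiplying by e^(3t) replaces s with s - 3.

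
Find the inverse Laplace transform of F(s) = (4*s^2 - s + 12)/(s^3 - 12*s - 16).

Factor the denominator: s^3 - 12*s - 16 = (s - 4)*(s + 2)^2.
Partial fraction decomposition gives [2/(s + 2)] + [-5/(s + 2)^2] + [2/(s - 4)].
Invert each term: 2/(s + 2) ↔ 2e^(-2t); -5/(s + 2)^2 ↔ -5t·e^(-2t); 2/(s - 4) ↔ 2e^(4t).

-5*t*exp(-2*t) + 2*exp(4*t) + 2*exp(-2*t)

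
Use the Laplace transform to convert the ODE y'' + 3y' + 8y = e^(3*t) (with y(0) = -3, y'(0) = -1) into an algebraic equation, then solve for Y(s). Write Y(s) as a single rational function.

Take the Laplace transform of both sides.
Using L{y''} = s^2 Y - s·y(0) - y'(0) and L{y'} = sY - y(0), with y(0) = -3, y'(0) = -1, the left side becomes (s^2 + 3*s + 8)Y - (-3*s - 10).
The right side is L{e^(3*t)} = 1/(s - 3).
So (s^2 + 3*s + 8)Y = 1/(s - 3) + (-3*s - 10).
Isolate Y and clear denominators.

Y(s) = (-3*s^2 - s + 31)/(s^3 - s - 24)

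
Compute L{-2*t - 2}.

-2/s - 2/s^2

The transform is linear, so treat each term independently.
(-2)·[L{t} = 1!/s^2 = 1/s^2]; L{-2} = -2/s.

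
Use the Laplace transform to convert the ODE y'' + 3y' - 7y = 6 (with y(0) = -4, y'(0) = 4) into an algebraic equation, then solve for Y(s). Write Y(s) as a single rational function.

Y(s) = (-4*s^2 - 8*s + 6)/(s^3 + 3*s^2 - 7*s)

Take the Laplace transform of both sides.
With L{y''} = s^2 Y - s·y(0) - y'(0) and L{y'} = sY - y(0), with y(0) = -4, y'(0) = 4: the LHS transforms to (s^2 + 3*s - 7)Y - (-4*s - 8).
The right side is L{6} = 6/s.
So (s^2 + 3*s - 7)Y = 6/s + (-4*s - 8).
Divide through and combine into a single rational function.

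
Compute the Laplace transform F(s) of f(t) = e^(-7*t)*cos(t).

F(s) = (s + 7)/((s + 7)^2 + 1)

L{cos(t)} = s/(s^2 + 1).
By the first shifting theorem, multiplying by e^(-7t) replaces s with s + 7.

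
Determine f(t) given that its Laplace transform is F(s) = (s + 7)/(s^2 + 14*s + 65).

Rewrite the denominator: s^2 + 14*s + 65 = (s + 7)^2 + 16.
The form in (s + 7) signals a first-shifting-theorem factor e^(-7t).
Since L{cos(4t)} = s/(s^2 + 16), the inverse is e^(-7*t)*cos(4*t).

f(t) = exp(-7*t)*cos(4*t)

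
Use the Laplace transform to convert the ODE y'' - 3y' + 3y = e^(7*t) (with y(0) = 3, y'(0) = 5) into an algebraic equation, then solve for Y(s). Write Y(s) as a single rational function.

Apply the Laplace transform to the equation.
With L{y''} = s^2 Y - s·y(0) - y'(0) and L{y'} = sY - y(0), with y(0) = 3, y'(0) = 5: the LHS transforms to (s^2 - 3*s + 3)Y - (3*s - 4).
The right side is L{e^(7*t)} = 1/(s - 7).
So (s^2 - 3*s + 3)Y = 1/(s - 7) + (3*s - 4).
Isolate Y and clear denominators.

Y(s) = (3*s^2 - 25*s + 29)/(s^3 - 10*s^2 + 24*s - 21)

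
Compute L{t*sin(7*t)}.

L{sin(7t)} = 7/(s^2 + 49).
Then apply L{t·g(t)} = -d/ds[G(s)] with G(s) = 7/(s^2 + 49):
differentiating 1 time and applying the sign gives 14*s/(s^2 + 49)^2.

14*s/(s^2 + 49)^2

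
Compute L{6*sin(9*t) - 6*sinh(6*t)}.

By linearity of the Laplace transform, transform each term separately.
(6)·[L{sin(9t)} = 9/(s^2 + 81)]; (-6)·[L{sinh(6t)} = 6/(s^2 - 36)].

54/(s^2 + 81) - 36/(s^2 - 36)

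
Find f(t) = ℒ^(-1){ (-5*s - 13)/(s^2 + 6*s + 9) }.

f(t) = 2*t*exp(-3*t) - 5*exp(-3*t)

Factor the denominator: s^2 + 6*s + 9 = (s + 3)^2.
Partial fraction decomposition gives [-5/(s + 3)] + [2/(s + 3)^2].
Invert each term: -5/(s + 3) ↔ -5e^(-3t); 2/(s + 3)^2 ↔ 2t·e^(-3t).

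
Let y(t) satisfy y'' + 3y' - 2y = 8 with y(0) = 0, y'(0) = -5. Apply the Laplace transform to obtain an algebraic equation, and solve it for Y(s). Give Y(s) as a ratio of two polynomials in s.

Take the Laplace transform of both sides.
With L{y''} = s^2 Y - s·y(0) - y'(0) and L{y'} = sY - y(0), with y(0) = 0, y'(0) = -5: the LHS transforms to (s^2 + 3*s - 2)Y - (-5).
The right side is L{8} = 8/s.
So (s^2 + 3*s - 2)Y = 8/s + (-5).
Solve for Y(s) and write it as one ratio of polynomials.

Y(s) = (-5*s + 8)/(s^3 + 3*s^2 - 2*s)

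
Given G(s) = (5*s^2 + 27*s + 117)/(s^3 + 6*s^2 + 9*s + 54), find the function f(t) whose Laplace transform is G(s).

f(t) = 5*sin(3*t) + 2*cos(3*t) + 3*exp(-6*t)

Factor the denominator: s^3 + 6*s^2 + 9*s + 54 = (s + 6)*(s^2 + 9).
Partial fraction decomposition gives [3/(s + 6)] + [2*s/(s^2 + 9)] + [15/(s^2 + 9)].
Invert each term: 3/(s + 6) ↔ 3e^(-6t); 2·s/(s^2 + 9) ↔ 2cos(3t); 5·3/(s^2 + 9) ↔ 5sin(3t).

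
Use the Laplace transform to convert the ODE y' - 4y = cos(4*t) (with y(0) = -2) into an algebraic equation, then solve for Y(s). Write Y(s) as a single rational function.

Y(s) = (-2*s^2 + s - 32)/(s^3 - 4*s^2 + 16*s - 64)

Take the Laplace transform of both sides.
The derivative rules (L{y'} = sY - y(0) = sY - (-2)) turn the left side into (s - 4)Y - (-2).
The right side is L{cos(4*t)} = s/(s^2 + 16).
So (s - 4)Y = s/(s^2 + 16) + (-2).
Isolate Y and clear denominators.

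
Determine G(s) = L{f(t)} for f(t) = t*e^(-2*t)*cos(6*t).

G(s) = (s - 4)*(s + 8)/(s^2 + 4*s + 40)^2

L{cos(6t)} = s/(s^2 + 36).
Multiplying by e^(-2t) shifts s → s + 2, so L{e^(-2*t)*cos(6*t)} = (s + 2)/((s + 2)^2 + 36).
Then apply L{t·g(t)} = -d/ds[H(s)] with H(s) = (s + 2)/((s + 2)^2 + 36):
differentiating 1 time and applying the sign gives (s - 4)*(s + 8)/(s^2 + 4*s + 40)^2.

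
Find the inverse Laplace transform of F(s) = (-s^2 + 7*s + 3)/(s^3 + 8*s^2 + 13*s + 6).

-t*exp(-t) + 2*exp(-t) - 3*exp(-6*t)

Factor the denominator: s^3 + 8*s^2 + 13*s + 6 = (s + 1)^2*(s + 6).
Partial fraction decomposition gives [2/(s + 1)] + [-1/(s + 1)^2] + [-3/(s + 6)].
Invert each term: 2/(s + 1) ↔ 2e^(-t); -1/(s + 1)^2 ↔ -t·e^(-t); -3/(s + 6) ↔ -3e^(-6t).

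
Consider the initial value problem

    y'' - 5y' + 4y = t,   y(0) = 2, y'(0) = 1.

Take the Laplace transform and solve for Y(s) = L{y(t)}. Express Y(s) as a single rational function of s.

Transform both sides with L{·}.
With L{y''} = s^2 Y - s·y(0) - y'(0) and L{y'} = sY - y(0), with y(0) = 2, y'(0) = 1: the LHS transforms to (s^2 - 5*s + 4)Y - (2*s - 9).
The right side is L{t} = s^(-2).
So (s^2 - 5*s + 4)Y = s^(-2) + (2*s - 9).
Solve for Y(s) and write it as one ratio of polynomials.

Y(s) = (2*s^3 - 9*s^2 + 1)/(s^4 - 5*s^3 + 4*s^2)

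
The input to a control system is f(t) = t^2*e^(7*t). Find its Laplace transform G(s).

G(s) = 2/(s - 7)^3

L{t^2} = 2!/s^3 = 2/s^3.
By the first shifting theorem, multiplying by e^(7t) replaces s with s - 7.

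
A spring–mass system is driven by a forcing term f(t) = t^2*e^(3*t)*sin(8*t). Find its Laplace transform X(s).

L{sin(8t)} = 8/(s^2 + 64).
Multiplying by e^(3t) shifts s → s - 3, so L{e^(3*t)*sin(8*t)} = 8/((s - 3)^2 + 64).
Then apply L{t^2·g(t)} = (-1)^2 d^2/ds^2[G(s)] with G(s) = 8/((s - 3)^2 + 64):
differentiating 2 times and applying the sign gives 16*(3*s^2 - 18*s - 37)/(s^2 - 6*s + 73)^3.

X(s) = 16*(3*s^2 - 18*s - 37)/(s^2 - 6*s + 73)^3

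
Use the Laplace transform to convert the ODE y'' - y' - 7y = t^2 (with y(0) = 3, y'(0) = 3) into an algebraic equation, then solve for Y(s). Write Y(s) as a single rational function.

Y(s) = (3*s^4 + 2)/(s^5 - s^4 - 7*s^3)

Take the Laplace transform of both sides.
Using L{y''} = s^2 Y - s·y(0) - y'(0) and L{y'} = sY - y(0), with y(0) = 3, y'(0) = 3, the left side becomes (s^2 - s - 7)Y - (3*s).
The right side is L{t^2} = 2/s^3.
So (s^2 - s - 7)Y = 2/s^3 + (3*s).
Isolate Y and clear denominators.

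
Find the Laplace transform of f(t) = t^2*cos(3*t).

L{cos(3t)} = s/(s^2 + 9).
Then apply L{t^2·g(t)} = (-1)^2 d^2/ds^2[G(s)] with G(s) = s/(s^2 + 9):
differentiating 2 times and applying the sign gives 2*s*(s^2 - 27)/(s^2 + 9)^3.

2*s*(s^2 - 27)/(s^2 + 9)^3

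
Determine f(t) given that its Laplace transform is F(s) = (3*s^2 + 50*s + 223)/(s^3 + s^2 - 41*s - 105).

f(t) = 6*exp(7*t) - 5*exp(-3*t) + 2*exp(-5*t)

Factor the denominator: s^3 + s^2 - 41*s - 105 = (s - 7)*(s + 3)*(s + 5).
Partial fraction decomposition gives [-5/(s + 3)] + [2/(s + 5)] + [6/(s - 7)].
Invert each term: -5/(s + 3) ↔ -5e^(-3t); 2/(s + 5) ↔ 2e^(-5t); 6/(s - 7) ↔ 6e^(7t).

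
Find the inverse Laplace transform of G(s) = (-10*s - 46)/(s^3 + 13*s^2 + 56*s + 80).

Factor the denominator: s^3 + 13*s^2 + 56*s + 80 = (s + 4)^2*(s + 5).
Partial fraction decomposition gives [-4/(s + 4)] + [-6/(s + 4)^2] + [4/(s + 5)].
Invert each term: -4/(s + 4) ↔ -4e^(-4t); -6/(s + 4)^2 ↔ -6t·e^(-4t); 4/(s + 5) ↔ 4e^(-5t).

-6*t*exp(-4*t) - 4*exp(-4*t) + 4*exp(-5*t)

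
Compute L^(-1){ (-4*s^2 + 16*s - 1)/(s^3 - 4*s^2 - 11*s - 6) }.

3*t*exp(-t) - exp(6*t) - 3*exp(-t)

Factor the denominator: s^3 - 4*s^2 - 11*s - 6 = (s - 6)*(s + 1)^2.
Partial fraction decomposition gives [-3/(s + 1)] + [3/(s + 1)^2] + [-1/(s - 6)].
Invert each term: -3/(s + 1) ↔ -3e^(-t); 3/(s + 1)^2 ↔ 3t·e^(-t); -1/(s - 6) ↔ -e^(6t).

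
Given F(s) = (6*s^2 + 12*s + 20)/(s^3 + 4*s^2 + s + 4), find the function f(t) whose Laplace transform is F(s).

f(t) = 4*sin(t) + 2*cos(t) + 4*exp(-4*t)

Factor the denominator: s^3 + 4*s^2 + s + 4 = (s + 4)*(s^2 + 1).
Partial fraction decomposition gives [4/(s + 4)] + [2*s/(s^2 + 1)] + [4/(s^2 + 1)].
Invert each term: 4/(s + 4) ↔ 4e^(-4t); 2·s/(s^2 + 1) ↔ 2cos(t); 4·1/(s^2 + 1) ↔ 4sin(t).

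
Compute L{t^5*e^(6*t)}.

L{t^5} = 5!/s^6 = 120/s^6.
By the first shifting theorem, multiplying by e^(6t) replaces s with s - 6.

120/(s - 6)^6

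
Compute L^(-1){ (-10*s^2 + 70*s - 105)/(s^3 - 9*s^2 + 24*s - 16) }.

Factor the denominator: s^3 - 9*s^2 + 24*s - 16 = (s - 4)^2*(s - 1).
Partial fraction decomposition gives [-5/(s - 4)] + [5/(s - 4)^2] + [-5/(s - 1)].
Invert each term: -5/(s - 4) ↔ -5e^(4t); 5/(s - 4)^2 ↔ 5t·e^(4t); -5/(s - 1) ↔ -5e^(t).

5*t*exp(4*t) - 5*exp(4*t) - 5*exp(t)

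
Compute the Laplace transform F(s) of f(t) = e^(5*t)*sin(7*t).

L{sin(7t)} = 7/(s^2 + 49).
By the first shifting theorem, multiplying by e^(5t) replaces s with s - 5.

F(s) = 7/((s - 5)^2 + 49)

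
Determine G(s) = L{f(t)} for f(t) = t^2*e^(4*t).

G(s) = 2/(s - 4)^3

L{e^(4t)} = 1/(s - 4).
Then apply L{t^2·g(t)} = (-1)^2 d^2/ds^2[H(s)] with H(s) = 1/(s - 4):
differentiating 2 times and applying the sign gives 2/(s - 4)^3.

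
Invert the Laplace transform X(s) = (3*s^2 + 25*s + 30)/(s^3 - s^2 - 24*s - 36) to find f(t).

f(t) = 4*exp(6*t) + exp(-2*t) - 2*exp(-3*t)

Factor the denominator: s^3 - s^2 - 24*s - 36 = (s - 6)*(s + 2)*(s + 3).
Partial fraction decomposition gives [-2/(s + 3)] + [4/(s - 6)] + [1/(s + 2)].
Invert each term: -2/(s + 3) ↔ -2e^(-3t); 4/(s - 6) ↔ 4e^(6t); 1/(s + 2) ↔ e^(-2t).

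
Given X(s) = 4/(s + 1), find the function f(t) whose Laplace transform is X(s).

f(t) = 4*exp(-t)

Since L{e^(-t)} = 1/(s + 1), the inverse is e^(-t), scaled by 4.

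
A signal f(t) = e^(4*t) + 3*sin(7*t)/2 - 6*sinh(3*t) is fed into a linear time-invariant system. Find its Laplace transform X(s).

X(s) = 21/(2*(s^2 + 49)) - 18/(s^2 - 9) + 1/(s - 4)

The transform is linear, so treat each term independently.
(3/2)·[L{sin(7t)} = 7/(s^2 + 49)]; (-6)·[L{sinh(3t)} = 3/(s^2 - 9)]; L{e^(4t)} = 1/(s - 4).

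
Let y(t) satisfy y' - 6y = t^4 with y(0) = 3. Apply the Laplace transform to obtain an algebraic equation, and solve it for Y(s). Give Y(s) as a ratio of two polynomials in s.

Apply the Laplace transform to the equation.
With L{y'} = sY - y(0) = sY - 3: the LHS transforms to (s - 6)Y - (3).
The right side is L{t^4} = 24/s^5.
So (s - 6)Y = 24/s^5 + (3).
Isolate Y and clear denominators.

Y(s) = (3*s^5 + 24)/(s^6 - 6*s^5)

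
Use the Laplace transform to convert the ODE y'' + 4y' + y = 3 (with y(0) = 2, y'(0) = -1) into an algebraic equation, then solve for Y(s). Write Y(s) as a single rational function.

Y(s) = (2*s^2 + 7*s + 3)/(s^3 + 4*s^2 + s)

Apply the Laplace transform to the equation.
Using L{y''} = s^2 Y - s·y(0) - y'(0) and L{y'} = sY - y(0), with y(0) = 2, y'(0) = -1, the left side becomes (s^2 + 4*s + 1)Y - (2*s + 7).
The right side is L{3} = 3/s.
So (s^2 + 4*s + 1)Y = 3/s + (2*s + 7).
Solve for Y(s) and write it as one ratio of polynomials.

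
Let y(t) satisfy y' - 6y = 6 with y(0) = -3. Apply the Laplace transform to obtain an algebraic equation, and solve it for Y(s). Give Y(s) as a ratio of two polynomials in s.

Y(s) = (-3*s + 6)/(s^2 - 6*s)

Laplace-transform each side.
The derivative rules (L{y'} = sY - y(0) = sY - (-3)) turn the left side into (s - 6)Y - (-3).
The right side is L{6} = 6/s.
So (s - 6)Y = 6/s + (-3).
Divide through and combine into a single rational function.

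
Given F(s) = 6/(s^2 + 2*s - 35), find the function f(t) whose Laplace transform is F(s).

f(t) = exp(-t)*sinh(6*t)

Rewrite the denominator: s^2 + 2*s - 35 = (s + 1)^2 - 36.
The form in (s + 1) signals a first-shifting-theorem factor e^(-t).
Since L{sinh(6t)} = 6/(s^2 - 36), the inverse is e^(-t)*sinh(6*t).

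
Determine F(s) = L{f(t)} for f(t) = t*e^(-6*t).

L{t} = 1!/s^2 = 1/s^2.
By the first shifting theorem, multiplying by e^(-6t) replaces s with s + 6.

F(s) = (s + 6)^(-2)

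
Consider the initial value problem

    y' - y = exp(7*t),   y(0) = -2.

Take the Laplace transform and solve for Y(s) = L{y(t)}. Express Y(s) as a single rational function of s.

Take the Laplace transform of both sides.
Using L{y'} = sY - y(0) = sY - (-2), the left side becomes (s - 1)Y - (-2).
The right side is L{exp(7*t)} = 1/(s - 7).
So (s - 1)Y = 1/(s - 7) + (-2).
Divide through and combine into a single rational function.

Y(s) = (-2*s + 15)/(s^2 - 8*s + 7)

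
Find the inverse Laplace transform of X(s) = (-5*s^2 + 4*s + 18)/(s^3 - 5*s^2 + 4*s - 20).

-3*exp(5*t) - 3*sin(2*t) - 2*cos(2*t)

Factor the denominator: s^3 - 5*s^2 + 4*s - 20 = (s - 5)*(s^2 + 4).
Partial fraction decomposition gives [-3/(s - 5)] + [-2*s/(s^2 + 4)] + [-6/(s^2 + 4)].
Invert each term: -3/(s - 5) ↔ -3e^(5t); -2·s/(s^2 + 4) ↔ -2cos(2t); -3·2/(s^2 + 4) ↔ -3sin(2t).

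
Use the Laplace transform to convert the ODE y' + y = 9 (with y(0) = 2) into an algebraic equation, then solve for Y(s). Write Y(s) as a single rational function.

Y(s) = (2*s + 9)/(s^2 + s)

Laplace-transform each side.
The derivative rules (L{y'} = sY - y(0) = sY - 2) turn the left side into (s + 1)Y - (2).
The right side is L{9} = 9/s.
So (s + 1)Y = 9/s + (2).
Solve for Y(s) and write it as one ratio of polynomials.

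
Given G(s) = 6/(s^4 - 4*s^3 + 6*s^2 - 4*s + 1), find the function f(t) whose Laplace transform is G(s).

f(t) = t^3*exp(t)

Rewrite the denominator: s^4 - 4*s^3 + 6*s^2 - 4*s + 1 = (s - 1)^4.
The form in (s - 1) signals a first-shifting-theorem factor e^(t).
Since L{t^3} = 3!/s^4 = 6/s^4, the inverse is t^3*e^(t).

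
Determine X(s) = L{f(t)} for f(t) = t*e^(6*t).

L{t} = 1!/s^2 = 1/s^2.
By the first shifting theorem, multiplying by e^(6t) replaces s with s - 6.

X(s) = (s - 6)^(-2)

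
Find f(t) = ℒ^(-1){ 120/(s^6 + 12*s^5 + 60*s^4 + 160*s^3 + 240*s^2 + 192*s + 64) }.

Rewrite the denominator: s^6 + 12*s^5 + 60*s^4 + 160*s^3 + 240*s^2 + 192*s + 64 = (s + 2)^6.
The form in (s + 2) signals a first-shifting-theorem factor e^(-2t).
Since L{t^5} = 5!/s^6 = 120/s^6, the inverse is t^5*e^(-2*t).

f(t) = t^5*exp(-2*t)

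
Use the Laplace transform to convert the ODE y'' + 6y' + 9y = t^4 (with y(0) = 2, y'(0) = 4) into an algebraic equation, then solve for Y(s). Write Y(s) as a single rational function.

Apply the Laplace transform to the equation.
The derivative rules (L{y''} = s^2 Y - s·y(0) - y'(0) and L{y'} = sY - y(0), with y(0) = 2, y'(0) = 4) turn the left side into (s^2 + 6*s + 9)Y - (2*s + 16).
The right side is L{t^4} = 24/s^5.
So (s^2 + 6*s + 9)Y = 24/s^5 + (2*s + 16).
Isolate Y and clear denominators.

Y(s) = (2*s^6 + 16*s^5 + 24)/(s^7 + 6*s^6 + 9*s^5)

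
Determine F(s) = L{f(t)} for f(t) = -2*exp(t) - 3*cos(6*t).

F(s) = -3*s/(s^2 + 36) - 2/(s - 1)

The transform is linear, so treat each term independently.
(-2)·[L{e^(t)} = 1/(s - 1)]; (-3)·[L{cos(6t)} = s/(s^2 + 36)].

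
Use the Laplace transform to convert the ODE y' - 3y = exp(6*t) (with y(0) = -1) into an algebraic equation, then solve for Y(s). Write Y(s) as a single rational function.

Y(s) = (-s + 7)/(s^2 - 9*s + 18)

Laplace-transform each side.
The derivative rules (L{y'} = sY - y(0) = sY - (-1)) turn the left side into (s - 3)Y - (-1).
The right side is L{exp(6*t)} = 1/(s - 6).
So (s - 3)Y = 1/(s - 6) + (-1).
Solve for Y(s) and write it as one ratio of polynomials.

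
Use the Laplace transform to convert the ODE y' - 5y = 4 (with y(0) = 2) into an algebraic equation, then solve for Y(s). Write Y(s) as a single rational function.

Laplace-transform each side.
Using L{y'} = sY - y(0) = sY - 2, the left side becomes (s - 5)Y - (2).
The right side is L{4} = 4/s.
So (s - 5)Y = 4/s + (2).
Divide through and combine into a single rational function.

Y(s) = (2*s + 4)/(s^2 - 5*s)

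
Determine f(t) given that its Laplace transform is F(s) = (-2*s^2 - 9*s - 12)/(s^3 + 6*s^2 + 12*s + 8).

Factor the denominator: s^3 + 6*s^2 + 12*s + 8 = (s + 2)^3.
Partial fraction decomposition gives [-2/(s + 2)] + [-1/(s + 2)^2] + [-2/(s + 2)^3].
Invert each term: -2/(s + 2) ↔ -2e^(-2t); -1/(s + 2)^2 ↔ -t·e^(-2t); -2/(s + 2)^3 ↔ (-1)t^2·e^(-2t).

f(t) = -t^2*exp(-2*t) - t*exp(-2*t) - 2*exp(-2*t)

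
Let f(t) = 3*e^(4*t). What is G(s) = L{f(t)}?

G(s) = 3/(s - 4)

L{3} = 3/s.
By the first shifting theorem, multiplying by e^(4t) replaces s with s - 4.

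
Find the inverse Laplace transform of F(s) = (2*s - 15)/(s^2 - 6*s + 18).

-3*exp(3*t)*sin(3*t) + 2*exp(3*t)*cos(3*t)

Complete the square in the denominator: s^2 - 6*s + 18 = (s - 3)^2 + 3^2.
Split the numerator to match: 2*s - 15 = 2·(s - 3) - 3·3.
Invert each term: 2·(s - 3)/((s - 3)^2 + 9) ↔ 2e^(3t)cos(3t); -3·3/((s - 3)^2 + 9) ↔ -3e^(3t)sin(3t).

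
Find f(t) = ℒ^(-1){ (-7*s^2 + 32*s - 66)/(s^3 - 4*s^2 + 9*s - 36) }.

f(t) = -2*exp(4*t) + 4*sin(3*t) - 5*cos(3*t)

Factor the denominator: s^3 - 4*s^2 + 9*s - 36 = (s - 4)*(s^2 + 9).
Partial fraction decomposition gives [-2/(s - 4)] + [-5*s/(s^2 + 9)] + [12/(s^2 + 9)].
Invert each term: -2/(s - 4) ↔ -2e^(4t); -5·s/(s^2 + 9) ↔ -5cos(3t); 4·3/(s^2 + 9) ↔ 4sin(3t).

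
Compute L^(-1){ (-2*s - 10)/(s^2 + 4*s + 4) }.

-6*t*exp(-2*t) - 2*exp(-2*t)

Factor the denominator: s^2 + 4*s + 4 = (s + 2)^2.
Partial fraction decomposition gives [-2/(s + 2)] + [-6/(s + 2)^2].
Invert each term: -2/(s + 2) ↔ -2e^(-2t); -6/(s + 2)^2 ↔ -6t·e^(-2t).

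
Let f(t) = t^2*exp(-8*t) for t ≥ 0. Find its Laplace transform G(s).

G(s) = 2/(s + 8)^3

L{e^(-8t)} = 1/(s + 8).
Then apply L{t^2·g(t)} = (-1)^2 d^2/ds^2[H(s)] with H(s) = 1/(s + 8):
differentiating 2 times and applying the sign gives 2/(s + 8)^3.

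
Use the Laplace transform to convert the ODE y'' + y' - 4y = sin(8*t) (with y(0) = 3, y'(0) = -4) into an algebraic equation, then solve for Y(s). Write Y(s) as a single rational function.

Apply the Laplace transform to the equation.
The derivative rules (L{y''} = s^2 Y - s·y(0) - y'(0) and L{y'} = sY - y(0), with y(0) = 3, y'(0) = -4) turn the left side into (s^2 + s - 4)Y - (3*s - 1).
The right side is L{sin(8*t)} = 8/(s^2 + 64).
So (s^2 + s - 4)Y = 8/(s^2 + 64) + (3*s - 1).
Isolate Y and clear denominators.

Y(s) = (3*s^3 - s^2 + 192*s - 56)/(s^4 + s^3 + 60*s^2 + 64*s - 256)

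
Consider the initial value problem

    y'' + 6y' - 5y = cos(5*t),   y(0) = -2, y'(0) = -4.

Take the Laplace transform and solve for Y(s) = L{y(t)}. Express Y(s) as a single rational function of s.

Laplace-transform each side.
With L{y''} = s^2 Y - s·y(0) - y'(0) and L{y'} = sY - y(0), with y(0) = -2, y'(0) = -4: the LHS transforms to (s^2 + 6*s - 5)Y - (-2*s - 16).
The right side is L{cos(5*t)} = s/(s^2 + 25).
So (s^2 + 6*s - 5)Y = s/(s^2 + 25) + (-2*s - 16).
Divide through and combine into a single rational function.

Y(s) = (-2*s^3 - 16*s^2 - 49*s - 400)/(s^4 + 6*s^3 + 20*s^2 + 150*s - 125)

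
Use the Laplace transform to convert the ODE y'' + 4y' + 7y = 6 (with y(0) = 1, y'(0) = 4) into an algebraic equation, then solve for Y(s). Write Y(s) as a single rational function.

Apply the Laplace transform to the equation.
Using L{y''} = s^2 Y - s·y(0) - y'(0) and L{y'} = sY - y(0), with y(0) = 1, y'(0) = 4, the left side becomes (s^2 + 4*s + 7)Y - (s + 8).
The right side is L{6} = 6/s.
So (s^2 + 4*s + 7)Y = 6/s + (s + 8).
Isolate Y and clear denominators.

Y(s) = (s^2 + 8*s + 6)/(s^3 + 4*s^2 + 7*s)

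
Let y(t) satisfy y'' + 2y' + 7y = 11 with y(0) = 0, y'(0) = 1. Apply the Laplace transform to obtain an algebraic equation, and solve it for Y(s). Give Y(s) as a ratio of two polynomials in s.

Laplace-transform each side.
The derivative rules (L{y''} = s^2 Y - s·y(0) - y'(0) and L{y'} = sY - y(0), with y(0) = 0, y'(0) = 1) turn the left side into (s^2 + 2*s + 7)Y - (1).
The right side is L{11} = 11/s.
So (s^2 + 2*s + 7)Y = 11/s + (1).
Isolate Y and clear denominators.

Y(s) = (s + 11)/(s^3 + 2*s^2 + 7*s)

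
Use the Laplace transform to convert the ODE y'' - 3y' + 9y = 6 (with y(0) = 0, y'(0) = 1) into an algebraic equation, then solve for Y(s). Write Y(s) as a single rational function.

Y(s) = (s + 6)/(s^3 - 3*s^2 + 9*s)

Transform both sides with L{·}.
The derivative rules (L{y''} = s^2 Y - s·y(0) - y'(0) and L{y'} = sY - y(0), with y(0) = 0, y'(0) = 1) turn the left side into (s^2 - 3*s + 9)Y - (1).
The right side is L{6} = 6/s.
So (s^2 - 3*s + 9)Y = 6/s + (1).
Divide through and combine into a single rational function.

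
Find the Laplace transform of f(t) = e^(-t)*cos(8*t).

(s + 1)/((s + 1)^2 + 64)

L{cos(8t)} = s/(s^2 + 64).
By the first shifting theorem, multiplying by e^(-t) replaces s with s + 1.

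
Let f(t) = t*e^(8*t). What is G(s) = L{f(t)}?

G(s) = (s - 8)^(-2)

L{e^(8t)} = 1/(s - 8).
Then apply L{t·g(t)} = -d/ds[H(s)] with H(s) = 1/(s - 8):
differentiating 1 time and applying the sign gives (s - 8)^(-2).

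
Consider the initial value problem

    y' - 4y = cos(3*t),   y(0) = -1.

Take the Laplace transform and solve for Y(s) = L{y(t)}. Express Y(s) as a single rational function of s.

Take the Laplace transform of both sides.
With L{y'} = sY - y(0) = sY - (-1): the LHS transforms to (s - 4)Y - (-1).
The right side is L{cos(3*t)} = s/(s^2 + 9).
So (s - 4)Y = s/(s^2 + 9) + (-1).
Isolate Y and clear denominators.

Y(s) = (-s^2 + s - 9)/(s^3 - 4*s^2 + 9*s - 36)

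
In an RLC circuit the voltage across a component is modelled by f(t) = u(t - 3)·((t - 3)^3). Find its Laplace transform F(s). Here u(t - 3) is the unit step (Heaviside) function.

F(s) = 6*exp(-3*s)/s^4

By the second shifting theorem, L{u(t - c)·g(t - c)} = e^(-cs)·G(s) with c = 3 and G(s) = L{g(t)}.
L{t^3} = 3!/s^4 = 6/s^4.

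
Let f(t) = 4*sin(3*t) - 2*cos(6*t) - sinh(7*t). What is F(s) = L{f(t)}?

Apply the Laplace transform termwise.
(-1)·[L{sinh(7t)} = 7/(s^2 - 49)]; (4)·[L{sin(3t)} = 3/(s^2 + 9)]; (-2)·[L{cos(6t)} = s/(s^2 + 36)].

F(s) = -2*s/(s^2 + 36) + 12/(s^2 + 9) - 7/(s^2 - 49)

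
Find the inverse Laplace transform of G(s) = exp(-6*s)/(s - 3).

The factor e^(-6s) signals a time shift by c = 6 (second shifting theorem).
L{e^(3t)} = 1/(s - 3), so L^-1{1/(s - 3)} = exp(3*t).
Hence the inverse is u(t - 6) times that function evaluated at t - 6.

Heaviside(t - 6)*(exp(3*t - 18))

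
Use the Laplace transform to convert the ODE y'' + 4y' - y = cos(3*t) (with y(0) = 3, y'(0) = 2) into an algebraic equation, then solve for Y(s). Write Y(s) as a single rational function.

Y(s) = (3*s^3 + 14*s^2 + 28*s + 126)/(s^4 + 4*s^3 + 8*s^2 + 36*s - 9)

Laplace-transform each side.
Using L{y''} = s^2 Y - s·y(0) - y'(0) and L{y'} = sY - y(0), with y(0) = 3, y'(0) = 2, the left side becomes (s^2 + 4*s - 1)Y - (3*s + 14).
The right side is L{cos(3*t)} = s/(s^2 + 9).
So (s^2 + 4*s - 1)Y = s/(s^2 + 9) + (3*s + 14).
Isolate Y and clear denominators.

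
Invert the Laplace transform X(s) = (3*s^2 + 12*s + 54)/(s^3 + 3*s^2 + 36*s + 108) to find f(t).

Factor the denominator: s^3 + 3*s^2 + 36*s + 108 = (s + 3)*(s^2 + 36).
Partial fraction decomposition gives [1/(s + 3)] + [2*s/(s^2 + 36)] + [6/(s^2 + 36)].
Invert each term: 1/(s + 3) ↔ e^(-3t); 2·s/(s^2 + 36) ↔ 2cos(6t); 1·6/(s^2 + 36) ↔ sin(6t).

f(t) = sin(6*t) + 2*cos(6*t) + exp(-3*t)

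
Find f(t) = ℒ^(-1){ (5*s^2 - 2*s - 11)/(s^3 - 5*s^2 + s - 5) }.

Factor the denominator: s^3 - 5*s^2 + s - 5 = (s - 5)*(s^2 + 1).
Partial fraction decomposition gives [4/(s - 5)] + [s/(s^2 + 1)] + [3/(s^2 + 1)].
Invert each term: 4/(s - 5) ↔ 4e^(5t); 1·s/(s^2 + 1) ↔ cos(t); 3·1/(s^2 + 1) ↔ 3sin(t).

f(t) = 4*exp(5*t) + 3*sin(t) + cos(t)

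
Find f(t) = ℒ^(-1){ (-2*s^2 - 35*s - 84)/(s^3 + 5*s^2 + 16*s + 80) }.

f(t) = -5*sin(4*t) - 3*cos(4*t) + exp(-5*t)

Factor the denominator: s^3 + 5*s^2 + 16*s + 80 = (s + 5)*(s^2 + 16).
Partial fraction decomposition gives [1/(s + 5)] + [-3*s/(s^2 + 16)] + [-20/(s^2 + 16)].
Invert each term: 1/(s + 5) ↔ e^(-5t); -3·s/(s^2 + 16) ↔ -3cos(4t); -5·4/(s^2 + 16) ↔ -5sin(4t).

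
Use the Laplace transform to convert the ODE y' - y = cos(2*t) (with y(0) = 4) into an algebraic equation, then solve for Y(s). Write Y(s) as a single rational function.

Transform both sides with L{·}.
With L{y'} = sY - y(0) = sY - 4: the LHS transforms to (s - 1)Y - (4).
The right side is L{cos(2*t)} = s/(s^2 + 4).
So (s - 1)Y = s/(s^2 + 4) + (4).
Divide through and combine into a single rational function.

Y(s) = (4*s^2 + s + 16)/(s^3 - s^2 + 4*s - 4)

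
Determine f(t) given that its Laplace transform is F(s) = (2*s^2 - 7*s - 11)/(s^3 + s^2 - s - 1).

Factor the denominator: s^3 + s^2 - s - 1 = (s - 1)*(s + 1)^2.
Partial fraction decomposition gives [6/(s + 1)] + [(s + 1)^(-2)] + [-4/(s - 1)].
Invert each term: 6/(s + 1) ↔ 6e^(-t); 1/(s + 1)^2 ↔ t·e^(-t); -4/(s - 1) ↔ -4e^(t).

f(t) = t*exp(-t) - 4*exp(t) + 6*exp(-t)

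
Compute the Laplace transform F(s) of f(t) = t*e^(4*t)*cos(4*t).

L{cos(4t)} = s/(s^2 + 16).
Multiplying by e^(4t) shifts s → s - 4, so L{e^(4*t)*cos(4*t)} = (s - 4)/((s - 4)^2 + 16).
Then apply L{t·g(t)} = -d/ds[G(s)] with G(s) = (s - 4)/((s - 4)^2 + 16):
differentiating 1 time and applying the sign gives s*(s - 8)/(s^2 - 8*s + 32)^2.

F(s) = s*(s - 8)/(s^2 - 8*s + 32)^2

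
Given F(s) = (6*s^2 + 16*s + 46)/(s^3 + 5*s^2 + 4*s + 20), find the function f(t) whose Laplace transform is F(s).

Factor the denominator: s^3 + 5*s^2 + 4*s + 20 = (s + 5)*(s^2 + 4).
Partial fraction decomposition gives [4/(s + 5)] + [2*s/(s^2 + 4)] + [6/(s^2 + 4)].
Invert each term: 4/(s + 5) ↔ 4e^(-5t); 2·s/(s^2 + 4) ↔ 2cos(2t); 3·2/(s^2 + 4) ↔ 3sin(2t).

f(t) = 3*sin(2*t) + 2*cos(2*t) + 4*exp(-5*t)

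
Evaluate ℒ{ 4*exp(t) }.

4/(s - 1)

L{4} = 4/s.
By the first shifting theorem, multiplying by e^(t) replaces s with s - 1.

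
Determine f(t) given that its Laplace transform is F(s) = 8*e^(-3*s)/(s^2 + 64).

f(t) = Heaviside(t - 3)*(sin(8*t - 24))

The factor e^(-3s) signals a time shift by c = 3 (second shifting theorem).
L{sin(8t)} = 8/(s^2 + 64), so L^-1{8/(s^2 + 64)} = sin(8*t).
Hence the inverse is u(t - 3) times that function evaluated at t - 3.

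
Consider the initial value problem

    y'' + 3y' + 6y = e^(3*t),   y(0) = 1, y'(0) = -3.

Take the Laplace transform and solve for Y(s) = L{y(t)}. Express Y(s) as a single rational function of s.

Y(s) = (s^2 - 3*s + 1)/(s^3 - 3*s - 18)

Laplace-transform each side.
Using L{y''} = s^2 Y - s·y(0) - y'(0) and L{y'} = sY - y(0), with y(0) = 1, y'(0) = -3, the left side becomes (s^2 + 3*s + 6)Y - (s).
The right side is L{e^(3*t)} = 1/(s - 3).
So (s^2 + 3*s + 6)Y = 1/(s - 3) + (s).
Isolate Y and clear denominators.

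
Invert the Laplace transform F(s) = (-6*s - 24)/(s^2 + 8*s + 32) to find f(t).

f(t) = -6*exp(-4*t)*cos(4*t)

Rewrite the denominator: s^2 + 8*s + 32 = (s + 4)^2 + 16.
The form in (s + 4) signals a first-shifting-theorem factor e^(-4t).
Since L{cos(4t)} = s/(s^2 + 16), the inverse is e^(-4*t)*cos(4*t), scaled by -6.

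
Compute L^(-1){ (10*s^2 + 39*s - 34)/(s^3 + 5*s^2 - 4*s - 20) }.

3*exp(2*t) + 6*exp(-2*t) + exp(-5*t)

Factor the denominator: s^3 + 5*s^2 - 4*s - 20 = (s - 2)*(s + 2)*(s + 5).
Partial fraction decomposition gives [3/(s - 2)] + [6/(s + 2)] + [1/(s + 5)].
Invert each term: 3/(s - 2) ↔ 3e^(2t); 6/(s + 2) ↔ 6e^(-2t); 1/(s + 5) ↔ e^(-5t).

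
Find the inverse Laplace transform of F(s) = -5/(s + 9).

-5*exp(-9*t)

Since L{e^(-9t)} = 1/(s + 9), the inverse is e^(-9*t), scaled by -5.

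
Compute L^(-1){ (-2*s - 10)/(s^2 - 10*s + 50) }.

-4*exp(5*t)*sin(5*t) - 2*exp(5*t)*cos(5*t)

Complete the square in the denominator: s^2 - 10*s + 50 = (s - 5)^2 + 5^2.
Split the numerator to match: -2*s - 10 = -2·(s - 5) - 4·5.
Invert each term: -2·(s - 5)/((s - 5)^2 + 25) ↔ -2e^(5t)cos(5t); -4·5/((s - 5)^2 + 25) ↔ -4e^(5t)sin(5t).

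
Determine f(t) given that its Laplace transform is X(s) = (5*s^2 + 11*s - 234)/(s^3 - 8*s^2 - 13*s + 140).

f(t) = 4*exp(7*t) + 3*exp(5*t) - 2*exp(-4*t)

Factor the denominator: s^3 - 8*s^2 - 13*s + 140 = (s - 7)*(s - 5)*(s + 4).
Partial fraction decomposition gives [-2/(s + 4)] + [4/(s - 7)] + [3/(s - 5)].
Invert each term: -2/(s + 4) ↔ -2e^(-4t); 4/(s - 7) ↔ 4e^(7t); 3/(s - 5) ↔ 3e^(5t).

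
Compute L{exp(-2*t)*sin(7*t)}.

7/((s + 2)^2 + 49)

L{sin(7t)} = 7/(s^2 + 49).
By the first shifting theorem, multiplying by e^(-2t) replaces s with s + 2.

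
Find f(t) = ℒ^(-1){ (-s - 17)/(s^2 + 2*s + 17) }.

f(t) = -4*exp(-t)*sin(4*t) - exp(-t)*cos(4*t)

Complete the square in the denominator: s^2 + 2*s + 17 = (s + 1)^2 + 4^2.
Split the numerator to match: -s - 17 = -1·(s + 1) - 4·4.
Invert each term: -1·(s + 1)/((s + 1)^2 + 16) ↔ -e^(-t)cos(4t); -4·4/((s + 1)^2 + 16) ↔ -4e^(-t)sin(4t).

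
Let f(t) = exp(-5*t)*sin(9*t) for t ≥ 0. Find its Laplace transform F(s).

F(s) = 9/((s + 5)^2 + 81)

L{sin(9t)} = 9/(s^2 + 81).
By the first shifting theorem, multiplying by e^(-5t) replaces s with s + 5.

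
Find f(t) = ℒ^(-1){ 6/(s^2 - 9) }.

f(t) = 2*sinh(3*t)

Since L{sinh(3t)} = 3/(s^2 - 9), the inverse is sinh(3*t), scaled by 2.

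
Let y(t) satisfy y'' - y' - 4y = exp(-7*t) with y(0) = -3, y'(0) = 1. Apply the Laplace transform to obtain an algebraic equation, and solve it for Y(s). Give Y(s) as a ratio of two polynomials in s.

Y(s) = (-3*s^2 - 17*s + 29)/(s^3 + 6*s^2 - 11*s - 28)

Transform both sides with L{·}.
Using L{y''} = s^2 Y - s·y(0) - y'(0) and L{y'} = sY - y(0), with y(0) = -3, y'(0) = 1, the left side becomes (s^2 - s - 4)Y - (-3*s + 4).
The right side is L{exp(-7*t)} = 1/(s + 7).
So (s^2 - s - 4)Y = 1/(s + 7) + (-3*s + 4).
Isolate Y and clear denominators.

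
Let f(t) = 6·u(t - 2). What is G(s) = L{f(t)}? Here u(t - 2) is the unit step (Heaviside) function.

G(s) = 6*exp(-2*s)/s

By the second shifting theorem, L{u(t - c)·g(t - c)} = e^(-cs)·H(s) with c = 2 and H(s) = L{g(t)}.
L{6} = 6/s.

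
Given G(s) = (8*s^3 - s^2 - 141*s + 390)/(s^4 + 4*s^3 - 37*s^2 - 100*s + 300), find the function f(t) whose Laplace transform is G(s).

f(t) = 2*exp(5*t) - exp(2*t) + exp(-5*t) + 6*exp(-6*t)

Factor the denominator: s^4 + 4*s^3 - 37*s^2 - 100*s + 300 = (s - 5)*(s - 2)*(s + 5)*(s + 6).
Partial fraction decomposition gives [2/(s - 5)] + [-1/(s - 2)] + [6/(s + 6)] + [1/(s + 5)].
Invert each term: 2/(s - 5) ↔ 2e^(5t); -1/(s - 2) ↔ -e^(2t); 6/(s + 6) ↔ 6e^(-6t); 1/(s + 5) ↔ e^(-5t).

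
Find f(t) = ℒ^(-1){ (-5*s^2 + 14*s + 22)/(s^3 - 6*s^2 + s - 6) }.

f(t) = -2*exp(6*t) - 4*sin(t) - 3*cos(t)

Factor the denominator: s^3 - 6*s^2 + s - 6 = (s - 6)*(s^2 + 1).
Partial fraction decomposition gives [-2/(s - 6)] + [-3*s/(s^2 + 1)] + [-4/(s^2 + 1)].
Invert each term: -2/(s - 6) ↔ -2e^(6t); -3·s/(s^2 + 1) ↔ -3cos(t); -4·1/(s^2 + 1) ↔ -4sin(t).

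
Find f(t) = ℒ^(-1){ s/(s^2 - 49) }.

f(t) = cosh(7*t)

Since L{cosh(7t)} = s/(s^2 - 49), the inverse is cosh(7*t).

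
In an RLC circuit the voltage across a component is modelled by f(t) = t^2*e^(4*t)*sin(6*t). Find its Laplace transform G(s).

G(s) = 36*(s^2 - 8*s + 4)/(s^2 - 8*s + 52)^3

L{sin(6t)} = 6/(s^2 + 36).
Multiplying by e^(4t) shifts s → s - 4, so L{e^(4*t)*sin(6*t)} = 6/((s - 4)^2 + 36).
Then apply L{t^2·g(t)} = (-1)^2 d^2/ds^2[H(s)] with H(s) = 6/((s - 4)^2 + 36):
differentiating 2 times and applying the sign gives 36*(s^2 - 8*s + 4)/(s^2 - 8*s + 52)^3.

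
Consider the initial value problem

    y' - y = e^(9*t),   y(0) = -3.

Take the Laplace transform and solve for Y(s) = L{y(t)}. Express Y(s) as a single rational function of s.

Y(s) = (-3*s + 28)/(s^2 - 10*s + 9)

Apply the Laplace transform to the equation.
Using L{y'} = sY - y(0) = sY - (-3), the left side becomes (s - 1)Y - (-3).
The right side is L{e^(9*t)} = 1/(s - 9).
So (s - 1)Y = 1/(s - 9) + (-3).
Solve for Y(s) and write it as one ratio of polynomials.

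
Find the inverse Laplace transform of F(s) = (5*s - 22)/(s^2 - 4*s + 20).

-3*exp(2*t)*sin(4*t) + 5*exp(2*t)*cos(4*t)

Complete the square in the denominator: s^2 - 4*s + 20 = (s - 2)^2 + 4^2.
Split the numerator to match: 5*s - 22 = 5·(s - 2) - 3·4.
Invert each term: 5·(s - 2)/((s - 2)^2 + 16) ↔ 5e^(2t)cos(4t); -3·4/((s - 2)^2 + 16) ↔ -3e^(2t)sin(4t).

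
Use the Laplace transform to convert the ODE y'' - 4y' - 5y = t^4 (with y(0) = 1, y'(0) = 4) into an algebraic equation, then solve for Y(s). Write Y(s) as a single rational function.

Y(s) = (s^6 + 24)/(s^7 - 4*s^6 - 5*s^5)

Apply the Laplace transform to the equation.
The derivative rules (L{y''} = s^2 Y - s·y(0) - y'(0) and L{y'} = sY - y(0), with y(0) = 1, y'(0) = 4) turn the left side into (s^2 - 4*s - 5)Y - (s).
The right side is L{t^4} = 24/s^5.
So (s^2 - 4*s - 5)Y = 24/s^5 + (s).
Divide through and combine into a single rational function.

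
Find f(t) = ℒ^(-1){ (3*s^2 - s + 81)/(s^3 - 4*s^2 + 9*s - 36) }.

f(t) = 5*exp(4*t) - 3*sin(3*t) - 2*cos(3*t)

Factor the denominator: s^3 - 4*s^2 + 9*s - 36 = (s - 4)*(s^2 + 9).
Partial fraction decomposition gives [5/(s - 4)] + [-2*s/(s^2 + 9)] + [-9/(s^2 + 9)].
Invert each term: 5/(s - 4) ↔ 5e^(4t); -2·s/(s^2 + 9) ↔ -2cos(3t); -3·3/(s^2 + 9) ↔ -3sin(3t).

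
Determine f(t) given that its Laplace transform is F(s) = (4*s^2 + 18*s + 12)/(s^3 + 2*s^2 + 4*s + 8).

Factor the denominator: s^3 + 2*s^2 + 4*s + 8 = (s + 2)*(s^2 + 4).
Partial fraction decomposition gives [-1/(s + 2)] + [5*s/(s^2 + 4)] + [8/(s^2 + 4)].
Invert each term: -1/(s + 2) ↔ -e^(-2t); 5·s/(s^2 + 4) ↔ 5cos(2t); 4·2/(s^2 + 4) ↔ 4sin(2t).

f(t) = 4*sin(2*t) + 5*cos(2*t) - exp(-2*t)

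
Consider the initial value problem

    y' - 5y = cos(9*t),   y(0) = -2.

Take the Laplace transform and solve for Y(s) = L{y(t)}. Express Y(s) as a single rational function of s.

Transform both sides with L{·}.
With L{y'} = sY - y(0) = sY - (-2): the LHS transforms to (s - 5)Y - (-2).
The right side is L{cos(9*t)} = s/(s^2 + 81).
So (s - 5)Y = s/(s^2 + 81) + (-2).
Divide through and combine into a single rational function.

Y(s) = (-2*s^2 + s - 162)/(s^3 - 5*s^2 + 81*s - 405)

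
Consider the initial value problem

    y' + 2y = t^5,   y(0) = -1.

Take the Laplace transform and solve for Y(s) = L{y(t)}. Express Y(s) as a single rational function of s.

Apply the Laplace transform to the equation.
Using L{y'} = sY - y(0) = sY - (-1), the left side becomes (s + 2)Y - (-1).
The right side is L{t^5} = 120/s^6.
So (s + 2)Y = 120/s^6 + (-1).
Solve for Y(s) and write it as one ratio of polynomials.

Y(s) = (-s^6 + 120)/(s^7 + 2*s^6)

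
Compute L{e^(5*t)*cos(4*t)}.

L{cos(4t)} = s/(s^2 + 16).
By the first shifting theorem, multiplying by e^(5t) replaces s with s - 5.

(s - 5)/((s - 5)^2 + 16)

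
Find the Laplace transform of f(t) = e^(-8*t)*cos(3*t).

L{cos(3t)} = s/(s^2 + 9).
By the first shifting theorem, multiplying by e^(-8t) replaces s with s + 8.

(s + 8)/((s + 8)^2 + 9)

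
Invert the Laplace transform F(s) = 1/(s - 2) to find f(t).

Since L{e^(2t)} = 1/(s - 2), the inverse is exp(2*t).

f(t) = exp(2*t)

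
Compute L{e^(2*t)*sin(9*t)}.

9/((s - 2)^2 + 81)

L{sin(9t)} = 9/(s^2 + 81).
By the first shifting theorem, multiplying by e^(2t) replaces s with s - 2.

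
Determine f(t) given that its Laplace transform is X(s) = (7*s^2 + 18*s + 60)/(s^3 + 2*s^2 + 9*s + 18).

Factor the denominator: s^3 + 2*s^2 + 9*s + 18 = (s + 2)*(s^2 + 9).
Partial fraction decomposition gives [4/(s + 2)] + [3*s/(s^2 + 9)] + [12/(s^2 + 9)].
Invert each term: 4/(s + 2) ↔ 4e^(-2t); 3·s/(s^2 + 9) ↔ 3cos(3t); 4·3/(s^2 + 9) ↔ 4sin(3t).

f(t) = 4*sin(3*t) + 3*cos(3*t) + 4*exp(-2*t)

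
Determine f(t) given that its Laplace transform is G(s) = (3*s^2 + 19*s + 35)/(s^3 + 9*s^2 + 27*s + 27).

Factor the denominator: s^3 + 9*s^2 + 27*s + 27 = (s + 3)^3.
Partial fraction decomposition gives [3/(s + 3)] + [(s + 3)^(-2)] + [5/(s + 3)^3].
Invert each term: 3/(s + 3) ↔ 3e^(-3t); 1/(s + 3)^2 ↔ t·e^(-3t); 5/(s + 3)^3 ↔ (5/2)t^2·e^(-3t).

f(t) = 5*t^2*exp(-3*t)/2 + t*exp(-3*t) + 3*exp(-3*t)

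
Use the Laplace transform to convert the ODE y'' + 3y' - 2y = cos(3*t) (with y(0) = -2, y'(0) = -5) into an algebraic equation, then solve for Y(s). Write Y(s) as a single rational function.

Y(s) = (-2*s^3 - 11*s^2 - 17*s - 99)/(s^4 + 3*s^3 + 7*s^2 + 27*s - 18)

Apply the Laplace transform to the equation.
Using L{y''} = s^2 Y - s·y(0) - y'(0) and L{y'} = sY - y(0), with y(0) = -2, y'(0) = -5, the left side becomes (s^2 + 3*s - 2)Y - (-2*s - 11).
The right side is L{cos(3*t)} = s/(s^2 + 9).
So (s^2 + 3*s - 2)Y = s/(s^2 + 9) + (-2*s - 11).
Isolate Y and clear denominators.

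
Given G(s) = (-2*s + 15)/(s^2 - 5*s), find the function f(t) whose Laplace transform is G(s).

f(t) = exp(5*t) - 3

Factor the denominator: s^2 - 5*s = s*(s - 5).
Partial fraction decomposition gives [1/(s - 5)] + [-3/s].
Invert each term: 1/(s - 5) ↔ e^(5t); -3/(s - 0) ↔ -3e^(0t).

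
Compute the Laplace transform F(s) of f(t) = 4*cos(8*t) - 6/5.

By linearity of the Laplace transform, transform each term separately.
(4)·[L{cos(8t)} = s/(s^2 + 64)]; L{-6/5} = (-6/5)/s.

F(s) = 4*s/(s^2 + 64) - 6/(5*s)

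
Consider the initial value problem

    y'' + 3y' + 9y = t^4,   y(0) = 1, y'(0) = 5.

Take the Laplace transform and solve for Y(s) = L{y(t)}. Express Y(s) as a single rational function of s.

Apply the Laplace transform to the equation.
Using L{y''} = s^2 Y - s·y(0) - y'(0) and L{y'} = sY - y(0), with y(0) = 1, y'(0) = 5, the left side becomes (s^2 + 3*s + 9)Y - (s + 8).
The right side is L{t^4} = 24/s^5.
So (s^2 + 3*s + 9)Y = 24/s^5 + (s + 8).
Divide through and combine into a single rational function.

Y(s) = (s^6 + 8*s^5 + 24)/(s^7 + 3*s^6 + 9*s^5)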